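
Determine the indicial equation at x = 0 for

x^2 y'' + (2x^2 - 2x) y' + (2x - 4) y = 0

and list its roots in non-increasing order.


Divide by x^2 to reach normal form y'' + P_1(x) y' + P_2(x) y = 0 with P_1(x) = 2 - 2/x and P_2(x) = 2/x - 4/x^2.
x = 0 is a singular point because the y'-coefficient 2 - 2/x has a pole at x = 0 and the y-coefficient 2/x - 4/x^2 has a pole at x = 0.
It is a regular singular point because x P_1(x) = p(x) = 2x - 2 and x^2 P_2(x) = q(x) = 2x - 4 are polynomials, hence analytic at x = 0.
p(0) = -2,  q(0) = -4.
Indicial equation: r(r-1) + p(0) r + q(0) = 0, i.e. r^2 + (p(0) - 1) r + q(0) = 0, i.e. r^2 - 3 r - 4 = 0.
Discriminant: (-3)^2 - 4(-4) = 25, so r = (3 ± 5)/2.
Solving: r_1 = 4, r_2 = -1.

indicial: r^2 - 3 r - 4 = 0; roots r_1 = 4, r_2 = -1


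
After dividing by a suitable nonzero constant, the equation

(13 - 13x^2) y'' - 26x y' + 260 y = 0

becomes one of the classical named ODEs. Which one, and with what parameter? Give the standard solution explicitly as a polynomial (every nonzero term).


All three coefficients share the factor 13; dividing through by 13 gives  (1 - x^2) y'' - 2x y' + 20 y = 0.
This matches the Legendre equation (1 - x^2) y'' - 2x y' + n(n+1) y = 0 (note the -2x y' term) with n(n+1) = 20, so n = 4; the polynomial solution is P_4(x).
With y = sum_k a_k x^k, matching x^k gives (k+2)(k+1) a_{k+2} = [k(k+1) - n(n+1)] a_k = (k - 4)(k + 5) a_k. The right side vanishes at k = 4, so the series with the parity of 4 terminates at degree 4.
Standard normalization (P_n(1) = 1): leading coefficient (2n)!/(2^n (n!)^2) = 40320/(16*576) = 35/8, so a_4 = 35/8. Work downward with a_k = (k+1)(k+2) a_{k+2} / ((k - 4)(k + 5)):
  a_2 = (3)(4)(35/8) / ((2 - 4)(2 + 5)) = (105/2)/(-14) = -15/4
  a_0 = (1)(2)(-15/4) / ((0 - 4)(0 + 5)) = (-15/2)/(-20) = 3/8
Hence P_4(x) = 35 x^4/8 - 15 x^2/4 + 3/8.

P_4(x); series = 35 x^4/8 - 15 x^2/4 + 3/8


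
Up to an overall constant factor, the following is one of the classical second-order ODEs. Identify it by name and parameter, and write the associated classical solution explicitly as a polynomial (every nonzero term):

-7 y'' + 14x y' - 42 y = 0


All three coefficients share the factor -7; dividing through by -7 gives  y'' - 2x y' + 6 y = 0.
This matches the Hermite equation y'' - 2x y' + 2n y = 0 with 2n = 6, so n = 3; the polynomial solution is H_3(x).
With y = sum_k a_k x^k, matching x^k gives (k+2)(k+1) a_{k+2} = 2(k - n) a_k = 2(k - 3) a_k. The right side vanishes at k = 3, so the series with the parity of 3 terminates at degree 3.
Standard normalization: leading coefficient of H_n is 2^n, so a_3 = 2^3 = 8. Work downward with a_k = (k+1)(k+2) a_{k+2} / (2(k - n)):
  a_1 = (2)(3)(8) / (2(1 - 3)) = 48/(-4) = -12
Hence H_3(x) = 8 x^3 - 12 x.

H_3(x); series = 8 x^3 - 12 x


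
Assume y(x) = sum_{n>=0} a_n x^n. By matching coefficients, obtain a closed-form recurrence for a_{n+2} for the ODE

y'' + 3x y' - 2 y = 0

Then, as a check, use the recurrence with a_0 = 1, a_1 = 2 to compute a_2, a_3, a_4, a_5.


Substitute y = sum_n a_n x^n.
y''(x) has coefficient (n+2)(n+1) a_{n+2} at x^n;
3 x y'(x) has coefficient 3 n a_n at x^n (shift);
-2 y(x) has coefficient -2 a_n at x^n.
Matching x^n: (n+2)(n+1) a_{n+2} + (3n - 2) a_n = 0.
Thus a_{n+2} = (-3n + 2) / ((n+1)(n+2)) * a_n.

Check with a_0 = 1, a_1 = 2 (apply the recurrence for n = 0, 1, 2, 3): a_0 = 1, a_1 = 2, a_2 = 1, a_3 = -1/3, a_4 = -1/3, a_5 = 7/60.

a_(n+2) = (-3n + 2) / ((n+1)(n+2)) * a_n; check: a_0 = 1, a_1 = 2, a_2 = 1, a_3 = -1/3, a_4 = -1/3, a_5 = 7/60


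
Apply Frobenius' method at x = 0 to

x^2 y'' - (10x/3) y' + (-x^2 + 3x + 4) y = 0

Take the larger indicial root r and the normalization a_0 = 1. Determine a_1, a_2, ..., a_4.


Write in Frobenius form y'' + (p(x)/x) y' + (q(x)/x^2) y = 0:
  p(x) = -10/3,  q(x) = -x^2 + 3x + 4.
Indicial equation: r(r-1) + (-10/3) r + (4) = 0 -> roots r_1 = 3, r_2 = 4/3.
Take r = r_1 = 3. Let y(x) = x^r sum_{n>=0} a_n x^n with a_0 = 1.
Substitute y = x^r sum a_n x^n and match x^{r+n}. The recurrence is
  D(n) a_n + 3 a_{n-1} - 1 a_{n-2} = 0,  where D(n) = (r+n)(r+n-1) + (-10/3)(r+n) + (4).
  a_n = [-3 a_{n-1} + 1 a_{n-2}] / D(n).
Since the indicial polynomial factors as (r - r_1)(r - r_2), D(n) = (r_1 + n - r_1)(r_1 + n - r_2) = n(n + 5/3).
Evaluating step by step (a_0 = 1):
  n = 1: D(1) = 1(1 + 5/3) = 8/3; numerator = -3(1) = -3; a_1 = (-3)/(8/3) = -9/8
  n = 2: D(2) = 2(2 + 5/3) = 22/3; numerator = -3(-9/8) + 1(1) = 35/8; a_2 = (35/8)/(22/3) = 105/176
  n = 3: D(3) = 3(3 + 5/3) = 14; numerator = -3(105/176) + 1(-9/8) = -513/176; a_3 = (-513/176)/(14) = -513/2464
  n = 4: D(4) = 4(4 + 5/3) = 68/3; numerator = -3(-513/2464) + 1(105/176) = 3009/2464; a_4 = (3009/2464)/(68/3) = 531/9856

r = 3; a_0 = 1; a_1 = -9/8; a_2 = 105/176; a_3 = -513/2464; a_4 = 531/9856


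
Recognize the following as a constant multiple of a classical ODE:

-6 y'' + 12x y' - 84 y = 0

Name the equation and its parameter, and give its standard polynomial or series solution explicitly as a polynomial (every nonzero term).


All three coefficients share the factor -6; dividing through by -6 gives  y'' - 2x y' + 14 y = 0.
This matches the Hermite equation y'' - 2x y' + 2n y = 0 with 2n = 14, so n = 7; the polynomial solution is H_7(x).
With y = sum_k a_k x^k, matching x^k gives (k+2)(k+1) a_{k+2} = 2(k - n) a_k = 2(k - 7) a_k. The right side vanishes at k = 7, so the series with the parity of 7 terminates at degree 7.
Standard normalization: leading coefficient of H_n is 2^n, so a_7 = 2^7 = 128. Work downward with a_k = (k+1)(k+2) a_{k+2} / (2(k - n)):
  a_5 = (6)(7)(128) / (2(5 - 7)) = 5376/(-4) = -1344
  a_3 = (4)(5)(-1344) / (2(3 - 7)) = -26880/(-8) = 3360
  a_1 = (2)(3)(3360) / (2(1 - 7)) = 20160/(-12) = -1680
Hence H_7(x) = 128 x^7 - 1344 x^5 + 3360 x^3 - 1680 x.

H_7(x); series = 128 x^7 - 1344 x^5 + 3360 x^3 - 1680 x


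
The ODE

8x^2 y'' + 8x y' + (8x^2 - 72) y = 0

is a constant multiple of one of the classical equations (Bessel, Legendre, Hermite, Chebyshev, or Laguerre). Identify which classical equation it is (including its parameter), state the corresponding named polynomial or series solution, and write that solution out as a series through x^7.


All three coefficients share the factor 8; dividing through by 8 gives  x^2 y'' + x y' + (x^2 - 9) y = 0.
This matches the Bessel equation x^2 y'' + x y' + (x^2 - nu^2) y = 0 with nu^2 = 9, so nu = 3; the solution bounded at x = 0 is J_3(x).
Frobenius at x = 0: indicial roots ±nu; for r = nu the recurrence k(k + 2nu) c_k = -c_{k-2} gives the standard series J_nu(x) = sum_{k>=0} (-1)^k / (k! (k+nu)!) (x/2)^(2k+nu). Evaluate the first 3 terms:
  k = 0: (-1)^0 / (0! * 3! * 2^3) x^3 = 1/(1*6*8) x^3 = (1/48) x^3
  k = 1: (-1)^1 / (1! * 4! * 2^5) x^5 = -1/(1*24*32) x^5 = (-1/768) x^5
  k = 2: (-1)^2 / (2! * 5! * 2^7) x^7 = 1/(2*120*128) x^7 = (1/30720) x^7
Hence J_3(x) = x^7/30720 - x^5/768 + x^3/48 + ....

J_3(x); series = x^7/30720 - x^5/768 + x^3/48


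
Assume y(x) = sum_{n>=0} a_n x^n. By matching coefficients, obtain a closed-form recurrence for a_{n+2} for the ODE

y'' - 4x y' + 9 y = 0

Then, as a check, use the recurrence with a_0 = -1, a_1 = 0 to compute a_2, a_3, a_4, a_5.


Substitute y = sum_n a_n x^n.
y''(x) has coefficient (n+2)(n+1) a_{n+2} at x^n;
-4 x y'(x) has coefficient -4 n a_n at x^n (shift);
9 y(x) has coefficient 9 a_n at x^n.
Matching x^n: (n+2)(n+1) a_{n+2} + (-4n + 9) a_n = 0.
Thus a_{n+2} = (4n - 9) / ((n+1)(n+2)) * a_n.

Check with a_0 = -1, a_1 = 0 (apply the recurrence for n = 0, 1, 2, 3): a_0 = -1, a_1 = 0, a_2 = 9/2, a_3 = 0, a_4 = -3/8, a_5 = 0.

a_(n+2) = (4n - 9) / ((n+1)(n+2)) * a_n; check: a_0 = -1, a_1 = 0, a_2 = 9/2, a_3 = 0, a_4 = -3/8, a_5 = 0


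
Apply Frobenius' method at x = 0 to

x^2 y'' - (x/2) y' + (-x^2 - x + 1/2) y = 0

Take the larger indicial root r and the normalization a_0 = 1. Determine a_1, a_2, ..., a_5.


Write in Frobenius form y'' + (p(x)/x) y' + (q(x)/x^2) y = 0:
  p(x) = -1/2,  q(x) = -x^2 - x + 1/2.
Indicial equation: r(r-1) + (-1/2) r + (1/2) = 0 -> roots r_1 = 1, r_2 = 1/2.
Take r = r_1 = 1. Let y(x) = x^r sum_{n>=0} a_n x^n with a_0 = 1.
Substitute y = x^r sum a_n x^n and match x^{r+n}. The recurrence is
  D(n) a_n - 1 a_{n-1} - 1 a_{n-2} = 0,  where D(n) = (r+n)(r+n-1) + (-1/2)(r+n) + (1/2).
  a_n = [1 a_{n-1} + 1 a_{n-2}] / D(n).
Since the indicial polynomial factors as (r - r_1)(r - r_2), D(n) = (r_1 + n - r_1)(r_1 + n - r_2) = n(n + 1/2).
Evaluating step by step (a_0 = 1):
  n = 1: D(1) = 1(1 + 1/2) = 3/2; numerator = 1(1) = 1; a_1 = (1)/(3/2) = 2/3
  n = 2: D(2) = 2(2 + 1/2) = 5; numerator = 1(2/3) + 1(1) = 5/3; a_2 = (5/3)/(5) = 1/3
  n = 3: D(3) = 3(3 + 1/2) = 21/2; numerator = 1(1/3) + 1(2/3) = 1; a_3 = (1)/(21/2) = 2/21
  n = 4: D(4) = 4(4 + 1/2) = 18; numerator = 1(2/21) + 1(1/3) = 3/7; a_4 = (3/7)/(18) = 1/42
  n = 5: D(5) = 5(5 + 1/2) = 55/2; numerator = 1(1/42) + 1(2/21) = 5/42; a_5 = (5/42)/(55/2) = 1/231

r = 1; a_0 = 1; a_1 = 2/3; a_2 = 1/3; a_3 = 2/21; a_4 = 1/42; a_5 = 1/231


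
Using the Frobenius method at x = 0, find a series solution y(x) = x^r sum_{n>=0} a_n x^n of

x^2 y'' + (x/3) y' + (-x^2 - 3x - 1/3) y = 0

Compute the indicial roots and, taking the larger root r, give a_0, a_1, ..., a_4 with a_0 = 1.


Write in Frobenius form y'' + (p(x)/x) y' + (q(x)/x^2) y = 0:
  p(x) = 1/3,  q(x) = -x^2 - 3x - 1/3.
Indicial equation: r(r-1) + (1/3) r + (-1/3) = 0 -> roots r_1 = 1, r_2 = -1/3.
Take r = r_1 = 1. Let y(x) = x^r sum_{n>=0} a_n x^n with a_0 = 1.
Substitute y = x^r sum a_n x^n and match x^{r+n}. The recurrence is
  D(n) a_n - 3 a_{n-1} - 1 a_{n-2} = 0,  where D(n) = (r+n)(r+n-1) + (1/3)(r+n) + (-1/3).
  a_n = [3 a_{n-1} + 1 a_{n-2}] / D(n).
Since the indicial polynomial factors as (r - r_1)(r - r_2), D(n) = (r_1 + n - r_1)(r_1 + n - r_2) = n(n + 4/3).
Evaluating step by step (a_0 = 1):
  n = 1: D(1) = 1(1 + 4/3) = 7/3; numerator = 3(1) = 3; a_1 = (3)/(7/3) = 9/7
  n = 2: D(2) = 2(2 + 4/3) = 20/3; numerator = 3(9/7) + 1(1) = 34/7; a_2 = (34/7)/(20/3) = 51/70
  n = 3: D(3) = 3(3 + 4/3) = 13; numerator = 3(51/70) + 1(9/7) = 243/70; a_3 = (243/70)/(13) = 243/910
  n = 4: D(4) = 4(4 + 4/3) = 64/3; numerator = 3(243/910) + 1(51/70) = 696/455; a_4 = (696/455)/(64/3) = 261/3640

r = 1; a_0 = 1; a_1 = 9/7; a_2 = 51/70; a_3 = 243/910; a_4 = 261/3640


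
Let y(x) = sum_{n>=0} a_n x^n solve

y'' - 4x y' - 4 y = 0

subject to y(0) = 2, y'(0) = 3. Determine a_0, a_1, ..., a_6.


Ansatz: y(x) = sum_{n>=0} a_n x^n, so y'(x) = sum_{n>=1} n a_n x^(n-1) and y''(x) = sum_{n>=2} n(n-1) a_n x^(n-2).
Substitute into P(x) y'' + Q(x) y' + R(x) y = 0 with P(x) = 1, Q(x) = -4x, R(x) = -4, and match powers of x.
Initial conditions: a_0 = 2, a_1 = 3.
Setting the coefficient of each power of x to zero and solving order by order (substituting the coefficients already found):
  x^0: 2 a_2 - 4 a_0 = 0  ->  2 a_2 = 4 a_0 = 8  ->  a_2 = 4
  x^1: 6 a_3 - 8 a_1 = 0  ->  6 a_3 = 8 a_1 = 24  ->  a_3 = 4
  x^2: 12 a_4 - 12 a_2 = 0  ->  12 a_4 = 12 a_2 = 48  ->  a_4 = 4
  x^3: 20 a_5 - 16 a_3 = 0  ->  20 a_5 = 16 a_3 = 64  ->  a_5 = 16/5
  x^4: 30 a_6 - 20 a_4 = 0  ->  30 a_6 = 20 a_4 = 80  ->  a_6 = 8/3
Truncated series: y(x) = 2 + 3 x + 4 x^2 + 4 x^3 + 4 x^4 + (16/5) x^5 + (8/3) x^6 + O(x^7).

a_0 = 2; a_1 = 3; a_2 = 4; a_3 = 4; a_4 = 4; a_5 = 16/5; a_6 = 8/3


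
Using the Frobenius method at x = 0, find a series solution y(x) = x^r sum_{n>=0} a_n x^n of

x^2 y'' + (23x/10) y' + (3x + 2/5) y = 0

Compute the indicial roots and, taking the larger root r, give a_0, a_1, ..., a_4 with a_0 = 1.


Write in Frobenius form y'' + (p(x)/x) y' + (q(x)/x^2) y = 0:
  p(x) = 23/10,  q(x) = 3x + 2/5.
Indicial equation: r(r-1) + (23/10) r + (2/5) = 0 -> roots r_1 = -1/2, r_2 = -4/5.
Take r = r_1 = -1/2. Let y(x) = x^r sum_{n>=0} a_n x^n with a_0 = 1.
Substitute y = x^r sum a_n x^n and match x^{r+n}. The recurrence is
  D(n) a_n + 3 a_{n-1} = 0,  where D(n) = (r+n)(r+n-1) + (23/10)(r+n) + (2/5).
  a_n = -3 / D(n) * a_{n-1}.
Since the indicial polynomial factors as (r - r_1)(r - r_2), D(n) = (r_1 + n - r_1)(r_1 + n - r_2) = n(n + 3/10).
Evaluating step by step (a_0 = 1):
  n = 1: D(1) = 1(1 + 3/10) = 13/10; numerator = -3(1) = -3; a_1 = (-3)/(13/10) = -30/13
  n = 2: D(2) = 2(2 + 3/10) = 23/5; numerator = -3(-30/13) = 90/13; a_2 = (90/13)/(23/5) = 450/299
  n = 3: D(3) = 3(3 + 3/10) = 99/10; numerator = -3(450/299) = -1350/299; a_3 = (-1350/299)/(99/10) = -1500/3289
  n = 4: D(4) = 4(4 + 3/10) = 86/5; numerator = -3(-1500/3289) = 4500/3289; a_4 = (4500/3289)/(86/5) = 11250/141427

r = -1/2; a_0 = 1; a_1 = -30/13; a_2 = 450/299; a_3 = -1500/3289; a_4 = 11250/141427


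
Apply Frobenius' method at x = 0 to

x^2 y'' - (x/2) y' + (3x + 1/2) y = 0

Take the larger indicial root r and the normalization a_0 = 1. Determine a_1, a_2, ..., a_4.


Write in Frobenius form y'' + (p(x)/x) y' + (q(x)/x^2) y = 0:
  p(x) = -1/2,  q(x) = 3x + 1/2.
Indicial equation: r(r-1) + (-1/2) r + (1/2) = 0 -> roots r_1 = 1, r_2 = 1/2.
Take r = r_1 = 1. Let y(x) = x^r sum_{n>=0} a_n x^n with a_0 = 1.
Substitute y = x^r sum a_n x^n and match x^{r+n}. The recurrence is
  D(n) a_n + 3 a_{n-1} = 0,  where D(n) = (r+n)(r+n-1) + (-1/2)(r+n) + (1/2).
  a_n = -3 / D(n) * a_{n-1}.
Since the indicial polynomial factors as (r - r_1)(r - r_2), D(n) = (r_1 + n - r_1)(r_1 + n - r_2) = n(n + 1/2).
Evaluating step by step (a_0 = 1):
  n = 1: D(1) = 1(1 + 1/2) = 3/2; numerator = -3(1) = -3; a_1 = (-3)/(3/2) = -2
  n = 2: D(2) = 2(2 + 1/2) = 5; numerator = -3(-2) = 6; a_2 = (6)/(5) = 6/5
  n = 3: D(3) = 3(3 + 1/2) = 21/2; numerator = -3(6/5) = -18/5; a_3 = (-18/5)/(21/2) = -12/35
  n = 4: D(4) = 4(4 + 1/2) = 18; numerator = -3(-12/35) = 36/35; a_4 = (36/35)/(18) = 2/35

r = 1; a_0 = 1; a_1 = -2; a_2 = 6/5; a_3 = -12/35; a_4 = 2/35


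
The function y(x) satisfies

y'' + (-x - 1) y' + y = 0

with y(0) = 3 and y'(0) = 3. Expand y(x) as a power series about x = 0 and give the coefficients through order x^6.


Ansatz: y(x) = sum_{n>=0} a_n x^n, so y'(x) = sum_{n>=1} n a_n x^(n-1) and y''(x) = sum_{n>=2} n(n-1) a_n x^(n-2).
Substitute into P(x) y'' + Q(x) y' + R(x) y = 0 with P(x) = 1, Q(x) = -x - 1, R(x) = 1, and match powers of x.
Initial conditions: a_0 = 3, a_1 = 3.
Setting the coefficient of each power of x to zero and solving order by order (substituting the coefficients already found):
  x^0: 2 a_2 - a_1 + a_0 = 0  ->  2 a_2 = a_1 - a_0 = 0  ->  a_2 = 0
  x^1: 6 a_3 - 2 a_2 = 0  ->  6 a_3 = 2 a_2 = 0  ->  a_3 = 0
  x^2: 12 a_4 - 3 a_3 - a_2 = 0  ->  12 a_4 = 3 a_3 + a_2 = 0  ->  a_4 = 0
  x^3: 20 a_5 - 4 a_4 - 2 a_3 = 0  ->  20 a_5 = 4 a_4 + 2 a_3 = 0  ->  a_5 = 0
  x^4: 30 a_6 - 5 a_5 - 3 a_4 = 0  ->  30 a_6 = 5 a_5 + 3 a_4 = 0  ->  a_6 = 0
Truncated series: y(x) = 3 + 3 x + O(x^7).

a_0 = 3; a_1 = 3; a_2 = 0; a_3 = 0; a_4 = 0; a_5 = 0; a_6 = 0


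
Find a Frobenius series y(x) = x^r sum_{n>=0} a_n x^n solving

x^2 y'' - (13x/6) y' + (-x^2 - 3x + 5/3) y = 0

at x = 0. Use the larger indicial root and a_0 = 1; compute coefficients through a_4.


Write in Frobenius form y'' + (p(x)/x) y' + (q(x)/x^2) y = 0:
  p(x) = -13/6,  q(x) = -x^2 - 3x + 5/3.
Indicial equation: r(r-1) + (-13/6) r + (5/3) = 0 -> roots r_1 = 5/2, r_2 = 2/3.
Take r = r_1 = 5/2. Let y(x) = x^r sum_{n>=0} a_n x^n with a_0 = 1.
Substitute y = x^r sum a_n x^n and match x^{r+n}. The recurrence is
  D(n) a_n - 3 a_{n-1} - 1 a_{n-2} = 0,  where D(n) = (r+n)(r+n-1) + (-13/6)(r+n) + (5/3).
  a_n = [3 a_{n-1} + 1 a_{n-2}] / D(n).
Since the indicial polynomial factors as (r - r_1)(r - r_2), D(n) = (r_1 + n - r_1)(r_1 + n - r_2) = n(n + 11/6).
Evaluating step by step (a_0 = 1):
  n = 1: D(1) = 1(1 + 11/6) = 17/6; numerator = 3(1) = 3; a_1 = (3)/(17/6) = 18/17
  n = 2: D(2) = 2(2 + 11/6) = 23/3; numerator = 3(18/17) + 1(1) = 71/17; a_2 = (71/17)/(23/3) = 213/391
  n = 3: D(3) = 3(3 + 11/6) = 29/2; numerator = 3(213/391) + 1(18/17) = 1053/391; a_3 = (1053/391)/(29/2) = 2106/11339
  n = 4: D(4) = 4(4 + 11/6) = 70/3; numerator = 3(2106/11339) + 1(213/391) = 735/667; a_4 = (735/667)/(70/3) = 63/1334

r = 5/2; a_0 = 1; a_1 = 18/17; a_2 = 213/391; a_3 = 2106/11339; a_4 = 63/1334


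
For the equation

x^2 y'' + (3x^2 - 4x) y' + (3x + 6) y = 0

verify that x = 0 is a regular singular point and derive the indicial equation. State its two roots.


Divide by x^2 to reach normal form y'' + P_1(x) y' + P_2(x) y = 0 with P_1(x) = 3 - 4/x and P_2(x) = 3/x + 6/x^2.
x = 0 is a singular point because the y'-coefficient 3 - 4/x has a pole at x = 0 and the y-coefficient 3/x + 6/x^2 has a pole at x = 0.
It is a regular singular point because x P_1(x) = p(x) = 3x - 4 and x^2 P_2(x) = q(x) = 3x + 6 are polynomials, hence analytic at x = 0.
p(0) = -4,  q(0) = 6.
Indicial equation: r(r-1) + p(0) r + q(0) = 0, i.e. r^2 + (p(0) - 1) r + q(0) = 0, i.e. r^2 - 5 r + 6 = 0.
Discriminant: (-5)^2 - 4(6) = 1, so r = (5 ± 1)/2.
Solving: r_1 = 3, r_2 = 2.

indicial: r^2 - 5 r + 6 = 0; roots r_1 = 3, r_2 = 2


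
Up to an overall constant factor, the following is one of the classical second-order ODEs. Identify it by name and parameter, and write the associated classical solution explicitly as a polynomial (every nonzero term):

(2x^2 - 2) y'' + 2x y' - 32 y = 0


All three coefficients share the factor -2; dividing through by -2 gives  (1 - x^2) y'' - x y' + 16 y = 0.
This matches the Chebyshev equation (1 - x^2) y'' - x y' + n^2 y = 0 (note the -x y' term, not -2x y') with n^2 = 16, so n = 4; the polynomial solution is T_4(x).
With y = sum_k a_k x^k, matching x^k gives (k+2)(k+1) a_{k+2} = (k^2 - n^2) a_k = (k - 4)(k + 4) a_k. The right side vanishes at k = 4, so the series with the parity of 4 terminates at degree 4.
Standard normalization: leading coefficient of T_n is 2^(n-1), so a_4 = 2^3 = 8. Work downward with a_k = (k+1)(k+2) a_{k+2} / ((k - 4)(k + 4)):
  a_2 = (3)(4)(8) / ((2 - 4)(2 + 4)) = 96/(-12) = -8
  a_0 = (1)(2)(-8) / ((0 - 4)(0 + 4)) = -16/(-16) = 1
Hence T_4(x) = 8 x^4 - 8 x^2 + 1.

T_4(x); series = 8 x^4 - 8 x^2 + 1


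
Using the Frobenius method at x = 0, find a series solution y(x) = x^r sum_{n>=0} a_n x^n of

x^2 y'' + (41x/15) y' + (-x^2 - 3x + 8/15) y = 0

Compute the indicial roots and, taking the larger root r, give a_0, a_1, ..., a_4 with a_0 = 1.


Write in Frobenius form y'' + (p(x)/x) y' + (q(x)/x^2) y = 0:
  p(x) = 41/15,  q(x) = -x^2 - 3x + 8/15.
Indicial equation: r(r-1) + (41/15) r + (8/15) = 0 -> roots r_1 = -2/5, r_2 = -4/3.
Take r = r_1 = -2/5. Let y(x) = x^r sum_{n>=0} a_n x^n with a_0 = 1.
Substitute y = x^r sum a_n x^n and match x^{r+n}. The recurrence is
  D(n) a_n - 3 a_{n-1} - 1 a_{n-2} = 0,  where D(n) = (r+n)(r+n-1) + (41/15)(r+n) + (8/15).
  a_n = [3 a_{n-1} + 1 a_{n-2}] / D(n).
Since the indicial polynomial factors as (r - r_1)(r - r_2), D(n) = (r_1 + n - r_1)(r_1 + n - r_2) = n(n + 14/15).
Evaluating step by step (a_0 = 1):
  n = 1: D(1) = 1(1 + 14/15) = 29/15; numerator = 3(1) = 3; a_1 = (3)/(29/15) = 45/29
  n = 2: D(2) = 2(2 + 14/15) = 88/15; numerator = 3(45/29) + 1(1) = 164/29; a_2 = (164/29)/(88/15) = 615/638
  n = 3: D(3) = 3(3 + 14/15) = 59/5; numerator = 3(615/638) + 1(45/29) = 2835/638; a_3 = (2835/638)/(59/5) = 14175/37642
  n = 4: D(4) = 4(4 + 14/15) = 296/15; numerator = 3(14175/37642) + 1(615/638) = 39405/18821; a_4 = (39405/18821)/(296/15) = 15975/150568

r = -2/5; a_0 = 1; a_1 = 45/29; a_2 = 615/638; a_3 = 14175/37642; a_4 = 15975/150568


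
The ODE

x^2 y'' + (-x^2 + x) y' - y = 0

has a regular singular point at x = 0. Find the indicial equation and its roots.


Divide by x^2 to reach normal form y'' + P_1(x) y' + P_2(x) y = 0 with P_1(x) = -1 + 1/x and P_2(x) = -1/x^2.
x = 0 is a singular point because the y'-coefficient -1 + 1/x has a pole at x = 0 and the y-coefficient -1/x^2 has a pole at x = 0.
It is a regular singular point because x P_1(x) = p(x) = 1 - x and x^2 P_2(x) = q(x) = -1 are polynomials, hence analytic at x = 0.
p(0) = 1,  q(0) = -1.
Indicial equation: r(r-1) + p(0) r + q(0) = 0, i.e. r^2 + (p(0) - 1) r + q(0) = 0, i.e. r^2 - 1 = 0.
Discriminant: (0)^2 - 4(-1) = 4, so r = (0 ± 2)/2.
Solving: r_1 = 1, r_2 = -1.

indicial: r^2 - 1 = 0; roots r_1 = 1, r_2 = -1


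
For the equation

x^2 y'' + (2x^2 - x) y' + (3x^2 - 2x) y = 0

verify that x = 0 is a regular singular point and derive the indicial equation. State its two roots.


Divide by x^2 to reach normal form y'' + P_1(x) y' + P_2(x) y = 0 with P_1(x) = 2 - 1/x and P_2(x) = 3 - 2/x.
x = 0 is a singular point because the y'-coefficient 2 - 1/x has a pole at x = 0 and the y-coefficient 3 - 2/x has a pole at x = 0.
It is a regular singular point because x P_1(x) = p(x) = 2x - 1 and x^2 P_2(x) = q(x) = 3x^2 - 2x are polynomials, hence analytic at x = 0.
p(0) = -1,  q(0) = 0.
Indicial equation: r(r-1) + p(0) r + q(0) = 0, i.e. r^2 + (p(0) - 1) r + q(0) = 0, i.e. r^2 - 2 r = 0.
Discriminant: (-2)^2 - 4(0) = 4, so r = (2 ± 2)/2.
Solving: r_1 = 2, r_2 = 0.

indicial: r^2 - 2 r = 0; roots r_1 = 2, r_2 = 0


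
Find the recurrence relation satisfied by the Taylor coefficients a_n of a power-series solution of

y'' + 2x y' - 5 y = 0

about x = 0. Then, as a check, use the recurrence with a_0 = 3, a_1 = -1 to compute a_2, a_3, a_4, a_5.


Substitute y = sum_n a_n x^n.
y''(x) has coefficient (n+2)(n+1) a_{n+2} at x^n;
2 x y'(x) has coefficient 2 n a_n at x^n (shift);
-5 y(x) has coefficient -5 a_n at x^n.
Matching x^n: (n+2)(n+1) a_{n+2} + (2n - 5) a_n = 0.
Thus a_{n+2} = (-2n + 5) / ((n+1)(n+2)) * a_n.

Check with a_0 = 3, a_1 = -1 (apply the recurrence for n = 0, 1, 2, 3): a_0 = 3, a_1 = -1, a_2 = 15/2, a_3 = -1/2, a_4 = 5/8, a_5 = 1/40.

a_(n+2) = (-2n + 5) / ((n+1)(n+2)) * a_n; check: a_0 = 3, a_1 = -1, a_2 = 15/2, a_3 = -1/2, a_4 = 5/8, a_5 = 1/40


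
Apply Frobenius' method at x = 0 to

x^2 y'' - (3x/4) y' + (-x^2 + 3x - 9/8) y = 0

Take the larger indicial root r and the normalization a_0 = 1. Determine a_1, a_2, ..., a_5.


Write in Frobenius form y'' + (p(x)/x) y' + (q(x)/x^2) y = 0:
  p(x) = -3/4,  q(x) = -x^2 + 3x - 9/8.
Indicial equation: r(r-1) + (-3/4) r + (-9/8) = 0 -> roots r_1 = 9/4, r_2 = -1/2.
Take r = r_1 = 9/4. Let y(x) = x^r sum_{n>=0} a_n x^n with a_0 = 1.
Substitute y = x^r sum a_n x^n and match x^{r+n}. The recurrence is
  D(n) a_n + 3 a_{n-1} - 1 a_{n-2} = 0,  where D(n) = (r+n)(r+n-1) + (-3/4)(r+n) + (-9/8).
  a_n = [-3 a_{n-1} + 1 a_{n-2}] / D(n).
Since the indicial polynomial factors as (r - r_1)(r - r_2), D(n) = (r_1 + n - r_1)(r_1 + n - r_2) = n(n + 11/4).
Evaluating step by step (a_0 = 1):
  n = 1: D(1) = 1(1 + 11/4) = 15/4; numerator = -3(1) = -3; a_1 = (-3)/(15/4) = -4/5
  n = 2: D(2) = 2(2 + 11/4) = 19/2; numerator = -3(-4/5) + 1(1) = 17/5; a_2 = (17/5)/(19/2) = 34/95
  n = 3: D(3) = 3(3 + 11/4) = 69/4; numerator = -3(34/95) + 1(-4/5) = -178/95; a_3 = (-178/95)/(69/4) = -712/6555
  n = 4: D(4) = 4(4 + 11/4) = 27; numerator = -3(-712/6555) + 1(34/95) = 1494/2185; a_4 = (1494/2185)/(27) = 166/6555
  n = 5: D(5) = 5(5 + 11/4) = 155/4; numerator = -3(166/6555) + 1(-712/6555) = -242/1311; a_5 = (-242/1311)/(155/4) = -968/203205

r = 9/4; a_0 = 1; a_1 = -4/5; a_2 = 34/95; a_3 = -712/6555; a_4 = 166/6555; a_5 = -968/203205


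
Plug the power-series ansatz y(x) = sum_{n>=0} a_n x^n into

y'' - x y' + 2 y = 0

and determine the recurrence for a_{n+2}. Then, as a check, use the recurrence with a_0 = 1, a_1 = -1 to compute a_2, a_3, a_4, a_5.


Substitute y = sum_n a_n x^n.
y''(x) has coefficient (n+2)(n+1) a_{n+2} at x^n;
-x y'(x) has coefficient -n a_n at x^n (shift);
2 y(x) has coefficient 2 a_n at x^n.
Matching x^n: (n+2)(n+1) a_{n+2} + (-n + 2) a_n = 0.
Thus a_{n+2} = (n - 2) / ((n+1)(n+2)) * a_n.

Check with a_0 = 1, a_1 = -1 (apply the recurrence for n = 0, 1, 2, 3): a_0 = 1, a_1 = -1, a_2 = -1, a_3 = 1/6, a_4 = 0, a_5 = 1/120.

a_(n+2) = (n - 2) / ((n+1)(n+2)) * a_n; check: a_0 = 1, a_1 = -1, a_2 = -1, a_3 = 1/6, a_4 = 0, a_5 = 1/120


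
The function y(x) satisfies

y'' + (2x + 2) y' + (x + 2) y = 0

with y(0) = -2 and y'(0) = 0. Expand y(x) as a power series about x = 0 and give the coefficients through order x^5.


Ansatz: y(x) = sum_{n>=0} a_n x^n, so y'(x) = sum_{n>=1} n a_n x^(n-1) and y''(x) = sum_{n>=2} n(n-1) a_n x^(n-2).
Substitute into P(x) y'' + Q(x) y' + R(x) y = 0 with P(x) = 1, Q(x) = 2x + 2, R(x) = x + 2, and match powers of x.
Initial conditions: a_0 = -2, a_1 = 0.
Setting the coefficient of each power of x to zero and solving order by order (substituting the coefficients already found):
  x^0: 2 a_2 + 2 a_1 + 2 a_0 = 0  ->  2 a_2 = -2 a_1 - 2 a_0 = 4  ->  a_2 = 2
  x^1: 6 a_3 + 4 a_2 + 4 a_1 + a_0 = 0  ->  6 a_3 = -4 a_2 - 4 a_1 - a_0 = -6  ->  a_3 = -1
  x^2: 12 a_4 + 6 a_3 + 6 a_2 + a_1 = 0  ->  12 a_4 = -6 a_3 - 6 a_2 - a_1 = -6  ->  a_4 = -1/2
  x^3: 20 a_5 + 8 a_4 + 8 a_3 + a_2 = 0  ->  20 a_5 = -8 a_4 - 8 a_3 - a_2 = 10  ->  a_5 = 1/2
Truncated series: y(x) = -2 + 2 x^2 - x^3 - (1/2) x^4 + (1/2) x^5 + O(x^6).

a_0 = -2; a_1 = 0; a_2 = 2; a_3 = -1; a_4 = -1/2; a_5 = 1/2


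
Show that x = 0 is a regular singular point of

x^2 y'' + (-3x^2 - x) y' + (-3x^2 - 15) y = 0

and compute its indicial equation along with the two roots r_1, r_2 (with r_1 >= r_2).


Divide by x^2 to reach normal form y'' + P_1(x) y' + P_2(x) y = 0 with P_1(x) = -3 - 1/x and P_2(x) = -3 - 15/x^2.
x = 0 is a singular point because the y'-coefficient -3 - 1/x has a pole at x = 0 and the y-coefficient -3 - 15/x^2 has a pole at x = 0.
It is a regular singular point because x P_1(x) = p(x) = -3x - 1 and x^2 P_2(x) = q(x) = -3x^2 - 15 are polynomials, hence analytic at x = 0.
p(0) = -1,  q(0) = -15.
Indicial equation: r(r-1) + p(0) r + q(0) = 0, i.e. r^2 + (p(0) - 1) r + q(0) = 0, i.e. r^2 - 2 r - 15 = 0.
Discriminant: (-2)^2 - 4(-15) = 64, so r = (2 ± 8)/2.
Solving: r_1 = 5, r_2 = -3.

indicial: r^2 - 2 r - 15 = 0; roots r_1 = 5, r_2 = -3


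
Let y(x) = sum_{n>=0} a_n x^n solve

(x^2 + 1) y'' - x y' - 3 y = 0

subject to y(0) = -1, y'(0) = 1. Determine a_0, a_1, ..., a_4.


Ansatz: y(x) = sum_{n>=0} a_n x^n, so y'(x) = sum_{n>=1} n a_n x^(n-1) and y''(x) = sum_{n>=2} n(n-1) a_n x^(n-2).
Substitute into P(x) y'' + Q(x) y' + R(x) y = 0 with P(x) = x^2 + 1, Q(x) = -x, R(x) = -3, and match powers of x.
Initial conditions: a_0 = -1, a_1 = 1.
Setting the coefficient of each power of x to zero and solving order by order (substituting the coefficients already found):
  x^0: 2 a_2 - 3 a_0 = 0  ->  2 a_2 = 3 a_0 = -3  ->  a_2 = -3/2
  x^1: 6 a_3 - 4 a_1 = 0  ->  6 a_3 = 4 a_1 = 4  ->  a_3 = 2/3
  x^2: 12 a_4 - 3 a_2 = 0  ->  12 a_4 = 3 a_2 = -9/2  ->  a_4 = -3/8
Truncated series: y(x) = -1 + x - (3/2) x^2 + (2/3) x^3 - (3/8) x^4 + O(x^5).

a_0 = -1; a_1 = 1; a_2 = -3/2; a_3 = 2/3; a_4 = -3/8


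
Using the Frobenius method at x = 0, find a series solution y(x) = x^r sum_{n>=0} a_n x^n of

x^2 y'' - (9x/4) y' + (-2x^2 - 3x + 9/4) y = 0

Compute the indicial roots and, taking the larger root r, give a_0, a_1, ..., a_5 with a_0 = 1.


Write in Frobenius form y'' + (p(x)/x) y' + (q(x)/x^2) y = 0:
  p(x) = -9/4,  q(x) = -2x^2 - 3x + 9/4.
Indicial equation: r(r-1) + (-9/4) r + (9/4) = 0 -> roots r_1 = 9/4, r_2 = 1.
Take r = r_1 = 9/4. Let y(x) = x^r sum_{n>=0} a_n x^n with a_0 = 1.
Substitute y = x^r sum a_n x^n and match x^{r+n}. The recurrence is
  D(n) a_n - 3 a_{n-1} - 2 a_{n-2} = 0,  where D(n) = (r+n)(r+n-1) + (-9/4)(r+n) + (9/4).
  a_n = [3 a_{n-1} + 2 a_{n-2}] / D(n).
Since the indicial polynomial factors as (r - r_1)(r - r_2), D(n) = (r_1 + n - r_1)(r_1 + n - r_2) = n(n + 5/4).
Evaluating step by step (a_0 = 1):
  n = 1: D(1) = 1(1 + 5/4) = 9/4; numerator = 3(1) = 3; a_1 = (3)/(9/4) = 4/3
  n = 2: D(2) = 2(2 + 5/4) = 13/2; numerator = 3(4/3) + 2(1) = 6; a_2 = (6)/(13/2) = 12/13
  n = 3: D(3) = 3(3 + 5/4) = 51/4; numerator = 3(12/13) + 2(4/3) = 212/39; a_3 = (212/39)/(51/4) = 848/1989
  n = 4: D(4) = 4(4 + 5/4) = 21; numerator = 3(848/1989) + 2(12/13) = 2072/663; a_4 = (2072/663)/(21) = 296/1989
  n = 5: D(5) = 5(5 + 5/4) = 125/4; numerator = 3(296/1989) + 2(848/1989) = 152/117; a_5 = (152/117)/(125/4) = 608/14625

r = 9/4; a_0 = 1; a_1 = 4/3; a_2 = 12/13; a_3 = 848/1989; a_4 = 296/1989; a_5 = 608/14625


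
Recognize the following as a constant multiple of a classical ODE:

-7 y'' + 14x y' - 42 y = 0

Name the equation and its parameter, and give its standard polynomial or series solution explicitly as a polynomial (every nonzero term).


All three coefficients share the factor -7; dividing through by -7 gives  y'' - 2x y' + 6 y = 0.
This matches the Hermite equation y'' - 2x y' + 2n y = 0 with 2n = 6, so n = 3; the polynomial solution is H_3(x).
With y = sum_k a_k x^k, matching x^k gives (k+2)(k+1) a_{k+2} = 2(k - n) a_k = 2(k - 3) a_k. The right side vanishes at k = 3, so the series with the parity of 3 terminates at degree 3.
Standard normalization: leading coefficient of H_n is 2^n, so a_3 = 2^3 = 8. Work downward with a_k = (k+1)(k+2) a_{k+2} / (2(k - n)):
  a_1 = (2)(3)(8) / (2(1 - 3)) = 48/(-4) = -12
Hence H_3(x) = 8 x^3 - 12 x.

H_3(x); series = 8 x^3 - 12 x


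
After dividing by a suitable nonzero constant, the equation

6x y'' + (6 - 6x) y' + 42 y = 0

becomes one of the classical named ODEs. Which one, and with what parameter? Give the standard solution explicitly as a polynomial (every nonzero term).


All three coefficients share the factor 6; dividing through by 6 gives  x y'' + (1 - x) y' + 7 y = 0.
This matches the Laguerre equation x y'' + (1 - x) y' + n y = 0 with n = 7; the polynomial solution is L_7(x).
With y = sum_k a_k x^k, matching x^k gives (k+1)k a_{k+1} + (k+1) a_{k+1} - k a_k + n a_k = 0, i.e. (k+1)^2 a_{k+1} = (k - n) a_k = (k - 7) a_k. The right side vanishes at k = 7, so the series terminates at degree 7.
Standard normalization L_n(0) = 1 gives a_0 = 1. Work upward with a_{k+1} = (k - 7) a_k / (k+1)^2:
  a_1 = (0 - 7)(1) / 1^2 = -7/1 = -7
  a_2 = (1 - 7)(-7) / 2^2 = 42/4 = 21/2
  a_3 = (2 - 7)(21/2) / 3^2 = (-105/2)/9 = -35/6
  a_4 = (3 - 7)(-35/6) / 4^2 = (70/3)/16 = 35/24
  a_5 = (4 - 7)(35/24) / 5^2 = (-35/8)/25 = -7/40
  a_6 = (5 - 7)(-7/40) / 6^2 = (7/20)/36 = 7/720
  a_7 = (6 - 7)(7/720) / 7^2 = (-7/720)/49 = -1/5040
Hence L_7(x) = -x^7/5040 + 7 x^6/720 - 7 x^5/40 + 35 x^4/24 - 35 x^3/6 + 21 x^2/2 - 7 x + 1.

L_7(x); series = -x^7/5040 + 7 x^6/720 - 7 x^5/40 + 35 x^4/24 - 35 x^3/6 + 21 x^2/2 - 7 x + 1


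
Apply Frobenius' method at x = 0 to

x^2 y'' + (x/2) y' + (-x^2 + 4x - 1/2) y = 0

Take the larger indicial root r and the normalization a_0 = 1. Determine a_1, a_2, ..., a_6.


Write in Frobenius form y'' + (p(x)/x) y' + (q(x)/x^2) y = 0:
  p(x) = 1/2,  q(x) = -x^2 + 4x - 1/2.
Indicial equation: r(r-1) + (1/2) r + (-1/2) = 0 -> roots r_1 = 1, r_2 = -1/2.
Take r = r_1 = 1. Let y(x) = x^r sum_{n>=0} a_n x^n with a_0 = 1.
Substitute y = x^r sum a_n x^n and match x^{r+n}. The recurrence is
  D(n) a_n + 4 a_{n-1} - 1 a_{n-2} = 0,  where D(n) = (r+n)(r+n-1) + (1/2)(r+n) + (-1/2).
  a_n = [-4 a_{n-1} + 1 a_{n-2}] / D(n).
Since the indicial polynomial factors as (r - r_1)(r - r_2), D(n) = (r_1 + n - r_1)(r_1 + n - r_2) = n(n + 3/2).
Evaluating step by step (a_0 = 1):
  n = 1: D(1) = 1(1 + 3/2) = 5/2; numerator = -4(1) = -4; a_1 = (-4)/(5/2) = -8/5
  n = 2: D(2) = 2(2 + 3/2) = 7; numerator = -4(-8/5) + 1(1) = 37/5; a_2 = (37/5)/(7) = 37/35
  n = 3: D(3) = 3(3 + 3/2) = 27/2; numerator = -4(37/35) + 1(-8/5) = -204/35; a_3 = (-204/35)/(27/2) = -136/315
  n = 4: D(4) = 4(4 + 3/2) = 22; numerator = -4(-136/315) + 1(37/35) = 877/315; a_4 = (877/315)/(22) = 877/6930
  n = 5: D(5) = 5(5 + 3/2) = 65/2; numerator = -4(877/6930) + 1(-136/315) = -650/693; a_5 = (-650/693)/(65/2) = -20/693
  n = 6: D(6) = 6(6 + 3/2) = 45; numerator = -4(-20/693) + 1(877/6930) = 559/2310; a_6 = (559/2310)/(45) = 559/103950

r = 1; a_0 = 1; a_1 = -8/5; a_2 = 37/35; a_3 = -136/315; a_4 = 877/6930; a_5 = -20/693; a_6 = 559/103950


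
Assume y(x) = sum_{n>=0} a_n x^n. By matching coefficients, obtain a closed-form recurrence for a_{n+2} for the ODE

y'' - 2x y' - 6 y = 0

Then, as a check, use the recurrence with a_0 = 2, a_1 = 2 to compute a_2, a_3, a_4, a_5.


Substitute y = sum_n a_n x^n.
y''(x) has coefficient (n+2)(n+1) a_{n+2} at x^n;
-2 x y'(x) has coefficient -2 n a_n at x^n (shift);
-6 y(x) has coefficient -6 a_n at x^n.
Matching x^n: (n+2)(n+1) a_{n+2} + (-2n - 6) a_n = 0.
Thus a_{n+2} = (2n + 6) / ((n+1)(n+2)) * a_n.

Check with a_0 = 2, a_1 = 2 (apply the recurrence for n = 0, 1, 2, 3): a_0 = 2, a_1 = 2, a_2 = 6, a_3 = 8/3, a_4 = 5, a_5 = 8/5.

a_(n+2) = (2n + 6) / ((n+1)(n+2)) * a_n; check: a_0 = 2, a_1 = 2, a_2 = 6, a_3 = 8/3, a_4 = 5, a_5 = 8/5


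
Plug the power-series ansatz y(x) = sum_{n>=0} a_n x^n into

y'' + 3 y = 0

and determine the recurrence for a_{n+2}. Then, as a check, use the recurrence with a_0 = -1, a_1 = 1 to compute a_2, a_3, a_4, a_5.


Substitute y = sum_n a_n x^n into y'' + (const) y = 0.
y''(x) = sum_{n>=0} (n+2)(n+1) a_{n+2} x^n.
The ODE becomes sum_n [(n+2)(n+1) a_{n+2} + 3 a_n] x^n = 0.
Setting each coefficient to zero gives the recurrence:
  (n+2)(n+1) a_{n+2} + 3 a_n = 0,
  a_{n+2} = -3 / ((n+1)(n+2)) a_n.

Check with a_0 = -1, a_1 = 1 (apply the recurrence for n = 0, 1, 2, 3): a_0 = -1, a_1 = 1, a_2 = 3/2, a_3 = -1/2, a_4 = -3/8, a_5 = 3/40.

a_{n+2} = -3/((n+1)(n+2)) * a_n; check: a_0 = -1, a_1 = 1, a_2 = 3/2, a_3 = -1/2, a_4 = -3/8, a_5 = 3/40


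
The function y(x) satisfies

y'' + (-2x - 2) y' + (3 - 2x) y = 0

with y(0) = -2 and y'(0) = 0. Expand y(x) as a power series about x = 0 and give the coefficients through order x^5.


Ansatz: y(x) = sum_{n>=0} a_n x^n, so y'(x) = sum_{n>=1} n a_n x^(n-1) and y''(x) = sum_{n>=2} n(n-1) a_n x^(n-2).
Substitute into P(x) y'' + Q(x) y' + R(x) y = 0 with P(x) = 1, Q(x) = -2x - 2, R(x) = 3 - 2x, and match powers of x.
Initial conditions: a_0 = -2, a_1 = 0.
Setting the coefficient of each power of x to zero and solving order by order (substituting the coefficients already found):
  x^0: 2 a_2 - 2 a_1 + 3 a_0 = 0  ->  2 a_2 = 2 a_1 - 3 a_0 = 6  ->  a_2 = 3
  x^1: 6 a_3 - 4 a_2 + a_1 - 2 a_0 = 0  ->  6 a_3 = 4 a_2 - a_1 + 2 a_0 = 8  ->  a_3 = 4/3
  x^2: 12 a_4 - 6 a_3 - a_2 - 2 a_1 = 0  ->  12 a_4 = 6 a_3 + a_2 + 2 a_1 = 11  ->  a_4 = 11/12
  x^3: 20 a_5 - 8 a_4 - 3 a_3 - 2 a_2 = 0  ->  20 a_5 = 8 a_4 + 3 a_3 + 2 a_2 = 52/3  ->  a_5 = 13/15
Truncated series: y(x) = -2 + 3 x^2 + (4/3) x^3 + (11/12) x^4 + (13/15) x^5 + O(x^6).

a_0 = -2; a_1 = 0; a_2 = 3; a_3 = 4/3; a_4 = 11/12; a_5 = 13/15


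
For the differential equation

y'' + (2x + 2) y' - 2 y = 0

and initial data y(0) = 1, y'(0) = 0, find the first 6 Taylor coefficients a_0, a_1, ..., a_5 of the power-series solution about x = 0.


Ansatz: y(x) = sum_{n>=0} a_n x^n, so y'(x) = sum_{n>=1} n a_n x^(n-1) and y''(x) = sum_{n>=2} n(n-1) a_n x^(n-2).
Substitute into P(x) y'' + Q(x) y' + R(x) y = 0 with P(x) = 1, Q(x) = 2x + 2, R(x) = -2, and match powers of x.
Initial conditions: a_0 = 1, a_1 = 0.
Setting the coefficient of each power of x to zero and solving order by order (substituting the coefficients already found):
  x^0: 2 a_2 + 2 a_1 - 2 a_0 = 0  ->  2 a_2 = -2 a_1 + 2 a_0 = 2  ->  a_2 = 1
  x^1: 6 a_3 + 4 a_2 = 0  ->  6 a_3 = -4 a_2 = -4  ->  a_3 = -2/3
  x^2: 12 a_4 + 6 a_3 + 2 a_2 = 0  ->  12 a_4 = -6 a_3 - 2 a_2 = 2  ->  a_4 = 1/6
  x^3: 20 a_5 + 8 a_4 + 4 a_3 = 0  ->  20 a_5 = -8 a_4 - 4 a_3 = 4/3  ->  a_5 = 1/15
Truncated series: y(x) = 1 + x^2 - (2/3) x^3 + (1/6) x^4 + (1/15) x^5 + O(x^6).

a_0 = 1; a_1 = 0; a_2 = 1; a_3 = -2/3; a_4 = 1/6; a_5 = 1/15


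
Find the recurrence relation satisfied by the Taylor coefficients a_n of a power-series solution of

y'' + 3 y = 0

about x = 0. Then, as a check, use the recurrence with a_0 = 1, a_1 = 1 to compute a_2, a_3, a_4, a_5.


Substitute y = sum_n a_n x^n into y'' + (const) y = 0.
y''(x) = sum_{n>=0} (n+2)(n+1) a_{n+2} x^n.
The ODE becomes sum_n [(n+2)(n+1) a_{n+2} + 3 a_n] x^n = 0.
Setting each coefficient to zero gives the recurrence:
  (n+2)(n+1) a_{n+2} + 3 a_n = 0,
  a_{n+2} = -3 / ((n+1)(n+2)) a_n.

Check with a_0 = 1, a_1 = 1 (apply the recurrence for n = 0, 1, 2, 3): a_0 = 1, a_1 = 1, a_2 = -3/2, a_3 = -1/2, a_4 = 3/8, a_5 = 3/40.

a_{n+2} = -3/((n+1)(n+2)) * a_n; check: a_0 = 1, a_1 = 1, a_2 = -3/2, a_3 = -1/2, a_4 = 3/8, a_5 = 3/40


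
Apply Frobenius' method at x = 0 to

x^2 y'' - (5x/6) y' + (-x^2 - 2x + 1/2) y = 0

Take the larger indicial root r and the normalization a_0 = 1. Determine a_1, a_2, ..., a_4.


Write in Frobenius form y'' + (p(x)/x) y' + (q(x)/x^2) y = 0:
  p(x) = -5/6,  q(x) = -x^2 - 2x + 1/2.
Indicial equation: r(r-1) + (-5/6) r + (1/2) = 0 -> roots r_1 = 3/2, r_2 = 1/3.
Take r = r_1 = 3/2. Let y(x) = x^r sum_{n>=0} a_n x^n with a_0 = 1.
Substitute y = x^r sum a_n x^n and match x^{r+n}. The recurrence is
  D(n) a_n - 2 a_{n-1} - 1 a_{n-2} = 0,  where D(n) = (r+n)(r+n-1) + (-5/6)(r+n) + (1/2).
  a_n = [2 a_{n-1} + 1 a_{n-2}] / D(n).
Since the indicial polynomial factors as (r - r_1)(r - r_2), D(n) = (r_1 + n - r_1)(r_1 + n - r_2) = n(n + 7/6).
Evaluating step by step (a_0 = 1):
  n = 1: D(1) = 1(1 + 7/6) = 13/6; numerator = 2(1) = 2; a_1 = (2)/(13/6) = 12/13
  n = 2: D(2) = 2(2 + 7/6) = 19/3; numerator = 2(12/13) + 1(1) = 37/13; a_2 = (37/13)/(19/3) = 111/247
  n = 3: D(3) = 3(3 + 7/6) = 25/2; numerator = 2(111/247) + 1(12/13) = 450/247; a_3 = (450/247)/(25/2) = 36/247
  n = 4: D(4) = 4(4 + 7/6) = 62/3; numerator = 2(36/247) + 1(111/247) = 183/247; a_4 = (183/247)/(62/3) = 549/15314

r = 3/2; a_0 = 1; a_1 = 12/13; a_2 = 111/247; a_3 = 36/247; a_4 = 549/15314


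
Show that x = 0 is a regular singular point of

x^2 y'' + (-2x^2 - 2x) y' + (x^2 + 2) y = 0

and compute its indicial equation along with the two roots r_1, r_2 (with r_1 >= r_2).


Divide by x^2 to reach normal form y'' + P_1(x) y' + P_2(x) y = 0 with P_1(x) = -2 - 2/x and P_2(x) = 1 + 2/x^2.
x = 0 is a singular point because the y'-coefficient -2 - 2/x has a pole at x = 0 and the y-coefficient 1 + 2/x^2 has a pole at x = 0.
It is a regular singular point because x P_1(x) = p(x) = -2x - 2 and x^2 P_2(x) = q(x) = x^2 + 2 are polynomials, hence analytic at x = 0.
p(0) = -2,  q(0) = 2.
Indicial equation: r(r-1) + p(0) r + q(0) = 0, i.e. r^2 + (p(0) - 1) r + q(0) = 0, i.e. r^2 - 3 r + 2 = 0.
Discriminant: (-3)^2 - 4(2) = 1, so r = (3 ± 1)/2.
Solving: r_1 = 2, r_2 = 1.

indicial: r^2 - 3 r + 2 = 0; roots r_1 = 2, r_2 = 1


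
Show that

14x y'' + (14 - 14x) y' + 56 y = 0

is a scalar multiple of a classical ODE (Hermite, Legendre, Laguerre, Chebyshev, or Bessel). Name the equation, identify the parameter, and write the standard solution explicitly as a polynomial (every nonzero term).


All three coefficients share the factor 14; dividing through by 14 gives  x y'' + (1 - x) y' + 4 y = 0.
This matches the Laguerre equation x y'' + (1 - x) y' + n y = 0 with n = 4; the polynomial solution is L_4(x).
With y = sum_k a_k x^k, matching x^k gives (k+1)k a_{k+1} + (k+1) a_{k+1} - k a_k + n a_k = 0, i.e. (k+1)^2 a_{k+1} = (k - n) a_k = (k - 4) a_k. The right side vanishes at k = 4, so the series terminates at degree 4.
Standard normalization L_n(0) = 1 gives a_0 = 1. Work upward with a_{k+1} = (k - 4) a_k / (k+1)^2:
  a_1 = (0 - 4)(1) / 1^2 = -4/1 = -4
  a_2 = (1 - 4)(-4) / 2^2 = 12/4 = 3
  a_3 = (2 - 4)(3) / 3^2 = -6/9 = -2/3
  a_4 = (3 - 4)(-2/3) / 4^2 = (2/3)/16 = 1/24
Hence L_4(x) = x^4/24 - 2 x^3/3 + 3 x^2 - 4 x + 1.

L_4(x); series = x^4/24 - 2 x^3/3 + 3 x^2 - 4 x + 1


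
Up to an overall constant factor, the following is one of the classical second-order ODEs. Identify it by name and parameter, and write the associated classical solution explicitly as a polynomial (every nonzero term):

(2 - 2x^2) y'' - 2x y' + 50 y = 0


All three coefficients share the factor 2; dividing through by 2 gives  (1 - x^2) y'' - x y' + 25 y = 0.
This matches the Chebyshev equation (1 - x^2) y'' - x y' + n^2 y = 0 (note the -x y' term, not -2x y') with n^2 = 25, so n = 5; the polynomial solution is T_5(x).
With y = sum_k a_k x^k, matching x^k gives (k+2)(k+1) a_{k+2} = (k^2 - n^2) a_k = (k - 5)(k + 5) a_k. The right side vanishes at k = 5, so the series with the parity of 5 terminates at degree 5.
Standard normalization: leading coefficient of T_n is 2^(n-1), so a_5 = 2^4 = 16. Work downward with a_k = (k+1)(k+2) a_{k+2} / ((k - 5)(k + 5)):
  a_3 = (4)(5)(16) / ((3 - 5)(3 + 5)) = 320/(-16) = -20
  a_1 = (2)(3)(-20) / ((1 - 5)(1 + 5)) = -120/(-24) = 5
Hence T_5(x) = 16 x^5 - 20 x^3 + 5 x.

T_5(x); series = 16 x^5 - 20 x^3 + 5 x


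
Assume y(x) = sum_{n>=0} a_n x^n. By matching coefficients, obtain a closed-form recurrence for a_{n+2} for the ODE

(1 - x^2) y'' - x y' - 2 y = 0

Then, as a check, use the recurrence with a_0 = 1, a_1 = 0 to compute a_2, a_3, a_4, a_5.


Substitute y = sum_n a_n x^n.
(1 - 1 x^2) y'' contributes (n+2)(n+1) a_{n+2} - n(n-1) a_n at x^n.
-x y'(x) contributes -n a_n at x^n.
-2 y(x) contributes -2 a_n at x^n.
Matching x^n: (n+2)(n+1) a_{n+2} + (-n(n-1) - n - 2) a_n = 0.
Thus a_{n+2} = (n(n-1) + n + 2) / ((n+1)(n+2)) * a_n.

Check with a_0 = 1, a_1 = 0 (apply the recurrence for n = 0, 1, 2, 3): a_0 = 1, a_1 = 0, a_2 = 1, a_3 = 0, a_4 = 1/2, a_5 = 0.

a_(n+2) = (n(n-1) + n + 2) / ((n+1)(n+2)) * a_n; check: a_0 = 1, a_1 = 0, a_2 = 1, a_3 = 0, a_4 = 1/2, a_5 = 0
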